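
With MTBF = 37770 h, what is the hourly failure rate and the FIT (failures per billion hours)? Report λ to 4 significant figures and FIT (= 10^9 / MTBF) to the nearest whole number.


Formula: λ = 1 / MTBF; FIT = λ × 1e9 = 1e9 / MTBF
λ = 1 / 37770 ≈ 2.648e-05 failures/hour
FIT = 1e9 / 37770 ≈ 26476 failures per 1e9 hours (nearest whole number)

λ = 2.648e-05 /h, FIT = 26476


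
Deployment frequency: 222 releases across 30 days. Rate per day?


Formula: deployments per day = releases / days
= 222 / 30
= 7.4 deploys/day
(equivalently, 51.8 deploys/week)

7.4 deploys/day


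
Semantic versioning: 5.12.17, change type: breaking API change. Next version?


Current: 5.12.17
Change category: 'breaking API change' → major bump
SemVer rule: major bump → increment MAJOR, reset MINOR and PATCH to 0
New: 6.0.0

6.0.0


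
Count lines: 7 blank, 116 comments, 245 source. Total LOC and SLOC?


Total LOC = blank + comment + code
Total LOC = 7 + 116 + 245 = 368
SLOC (source only) = code = 245

Total LOC: 368, SLOC: 245


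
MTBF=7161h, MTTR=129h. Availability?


Availability = MTBF / (MTBF + MTTR)
Availability = 7161 / (7161 + 129)
Availability = 7161 / 7290
Availability = 98.2305%

98.2305%


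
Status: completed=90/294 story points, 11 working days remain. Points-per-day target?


Formula: Required rate = Remaining points / Days left
Remaining = 294 - 90 = 204 points
Required rate = 204 / 11 = 18.55 points/day

18.55 points/day


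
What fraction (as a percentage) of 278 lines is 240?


Coverage = covered / total * 100
Coverage = 240 / 278 * 100
Coverage = 86.33%

86.33%


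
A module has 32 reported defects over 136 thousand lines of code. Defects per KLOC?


Defect density = defects / KLOC
Defect density = 32 / 136
Defect density = 0.235 defects/KLOC

0.235 defects/KLOC


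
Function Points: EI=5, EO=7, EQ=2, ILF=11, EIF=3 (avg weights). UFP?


UFP = EI*4 + EO*5 + EQ*4 + ILF*10 + EIF*7
UFP = 5*4 + 7*5 + 2*4 + 11*10 + 3*7
UFP = 20 + 35 + 8 + 110 + 21
UFP = 194

194


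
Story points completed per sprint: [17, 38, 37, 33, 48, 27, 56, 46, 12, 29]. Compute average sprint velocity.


Formula: Avg velocity = Total points / Number of sprints
Points: [17, 38, 37, 33, 48, 27, 56, 46, 12, 29]
Sum = 17 + 38 + 37 + 33 + 48 + 27 + 56 + 46 + 12 + 29 = 343
Avg velocity = 343 / 10 = 34.3 points/sprint

34.3 points/sprint


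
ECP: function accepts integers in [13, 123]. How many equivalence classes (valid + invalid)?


Valid range: [13, 123]
Class 1: x < 13 — invalid
Class 2: 13 ≤ x ≤ 123 — valid
Class 3: x > 123 — invalid
Total equivalence classes: 3

3 equivalence classes


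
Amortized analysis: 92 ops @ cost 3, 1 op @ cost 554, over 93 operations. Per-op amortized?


Formula: Amortized cost = Total cost / Operations
Total cost = (92 * 3) + (1 * 554)
Total cost = 276 + 554 = 830
Amortized = 830 / 93 = 8.9247

8.9247


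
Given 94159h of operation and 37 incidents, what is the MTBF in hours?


Formula: MTBF = Total operating time / Number of failures
MTBF = 94159 / 37
MTBF = 2544.84 hours

2544.84 hours


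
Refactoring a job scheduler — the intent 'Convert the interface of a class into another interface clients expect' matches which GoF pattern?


This matches the Adapter pattern

Adapter


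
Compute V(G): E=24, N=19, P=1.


Formula: V(G) = E - N + 2P
V(G) = 24 - 19 + 2*1
V(G) = 5 + 2
V(G) = 7

7


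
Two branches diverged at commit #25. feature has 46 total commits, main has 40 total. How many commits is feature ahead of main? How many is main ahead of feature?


Common ancestor: commit #25
feature commits after divergence: 46 - 25 = 21
main commits after divergence: 40 - 25 = 15
feature is 21 commits ahead of main
main is 15 commits ahead of feature

feature ahead: 21, main ahead: 15


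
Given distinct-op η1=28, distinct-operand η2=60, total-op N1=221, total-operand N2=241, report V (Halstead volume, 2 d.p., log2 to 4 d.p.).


Formula: V = N * log2(η), where N = N1 + N2 and η = η1 + η2
η = 28 + 60 = 88
N = 221 + 241 = 462
log2(88) ≈ 6.4594
V = 462 * 6.4594 = 2984.24

2984.24


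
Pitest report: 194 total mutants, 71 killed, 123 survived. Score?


Mutation score = killed / total * 100
Mutation score = 71 / 194 * 100
Mutation score = 36.6%

36.6%


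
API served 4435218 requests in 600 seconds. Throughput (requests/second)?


Formula: throughput = requests / seconds
throughput = 4435218 / 600
throughput = 7392.03 requests/second

7392.03 requests/second


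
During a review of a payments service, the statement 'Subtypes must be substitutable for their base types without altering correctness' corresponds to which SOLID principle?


This describes the Liskov Substitution Principle (LSP)

Liskov Substitution Principle (LSP)


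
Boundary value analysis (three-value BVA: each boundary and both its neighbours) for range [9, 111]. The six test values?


Range: [9, 111]
Boundaries: just below min, min, min+1, max-1, max, just above max
Values: [8, 9, 10, 110, 111, 112]

[8, 9, 10, 110, 111, 112]


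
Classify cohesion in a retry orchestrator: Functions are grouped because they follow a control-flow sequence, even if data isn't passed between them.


Reasoning: Grouped by order of execution within a routine, not by data flow
Type: Procedural cohesion

Procedural cohesion


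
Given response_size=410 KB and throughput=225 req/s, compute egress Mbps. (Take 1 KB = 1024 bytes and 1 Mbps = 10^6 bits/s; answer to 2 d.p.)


Formula: Mbps = payload_bytes * RPS * 8 / 1e6
Payload per request = 410 KB = 410 * 1024 = 419840 bytes
Total bytes/sec = 419840 * 225 = 94464000
Total bits/sec = 94464000 * 8 = 755712000
Mbps = 755712000 / 1e6 = 755.71

755.71 Mbps


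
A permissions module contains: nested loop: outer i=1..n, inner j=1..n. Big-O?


Reasoning: n iterations times n iterations
Complexity: O(n^2)

O(n^2)


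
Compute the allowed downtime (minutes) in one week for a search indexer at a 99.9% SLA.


Formula: allowed downtime = period * (100 - SLA) / 100
Period (week) = 10080 minutes
Unavailability fraction = (100 - 99.9) / 100
Allowed downtime = 10080 * (100 - 99.9) / 100
Allowed downtime = 10.08 minutes

10.08 minutes


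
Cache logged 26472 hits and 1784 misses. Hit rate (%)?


Formula: hit rate = hits / (hits + misses) * 100
hit rate = 26472 / (26472 + 1784) * 100
hit rate = 26472 / 28256 * 100
hit rate = 93.69%

93.69%


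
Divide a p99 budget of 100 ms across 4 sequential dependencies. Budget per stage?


Formula: per_stage = total_budget / stages
per_stage = 100 / 4
per_stage = 25.0 ms

25.0 ms


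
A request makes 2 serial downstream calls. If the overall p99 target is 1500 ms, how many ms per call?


Formula: per_stage = total_budget / stages
per_stage = 1500 / 2
per_stage = 750.0 ms

750.0 ms


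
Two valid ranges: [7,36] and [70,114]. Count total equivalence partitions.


Valid ranges: [7,36] and [70,114]
Class 1: x < 7 — invalid
Class 2: 7 ≤ x ≤ 36 — valid
Class 3: 36 < x < 70 — invalid (gap between ranges)
Class 4: 70 ≤ x ≤ 114 — valid
Class 5: x > 114 — invalid
Total equivalence classes: 5

5 equivalence classes


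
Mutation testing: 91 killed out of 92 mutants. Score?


Mutation score = killed / total * 100
Mutation score = 91 / 92 * 100
Mutation score = 98.91%

98.91%


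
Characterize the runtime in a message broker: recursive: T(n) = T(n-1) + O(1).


Reasoning: linear recursion with constant work per frame
Complexity: O(n)

O(n)


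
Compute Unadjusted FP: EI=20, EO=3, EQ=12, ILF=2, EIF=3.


UFP = EI*4 + EO*5 + EQ*4 + ILF*10 + EIF*7
UFP = 20*4 + 3*5 + 12*4 + 2*10 + 3*7
UFP = 80 + 15 + 48 + 20 + 21
UFP = 184

184


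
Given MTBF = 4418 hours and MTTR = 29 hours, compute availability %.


Availability = MTBF / (MTBF + MTTR)
Availability = 4418 / (4418 + 29)
Availability = 4418 / 4447
Availability = 99.3479%

99.3479%


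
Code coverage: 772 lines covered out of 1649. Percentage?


Coverage = covered / total * 100
Coverage = 772 / 1649 * 100
Coverage = 46.82%

46.82%


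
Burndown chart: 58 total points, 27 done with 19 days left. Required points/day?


Formula: Required rate = Remaining points / Days left
Remaining = 58 - 27 = 31 points
Required rate = 31 / 19 = 1.63 points/day

1.63 points/day


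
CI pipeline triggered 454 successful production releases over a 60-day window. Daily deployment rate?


Formula: deployments per day = releases / days
= 454 / 60
= 7.567 deploys/day
(equivalently, 52.97 deploys/week)

7.567 deploys/day


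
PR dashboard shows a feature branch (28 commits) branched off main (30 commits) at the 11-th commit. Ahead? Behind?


Common ancestor: commit #11
feature commits after divergence: 28 - 11 = 17
main commits after divergence: 30 - 11 = 19
feature is 17 commits ahead of main
main is 19 commits ahead of feature

feature ahead: 17, main ahead: 19


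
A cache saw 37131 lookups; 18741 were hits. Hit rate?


Formula: hit rate = hits / (hits + misses) * 100
hit rate = 18741 / (18741 + 18390) * 100
hit rate = 18741 / 37131 * 100
hit rate = 50.47%

50.47%


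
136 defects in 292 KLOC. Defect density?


Defect density = defects / KLOC
Defect density = 136 / 292
Defect density = 0.466 defects/KLOC

0.466 defects/KLOC


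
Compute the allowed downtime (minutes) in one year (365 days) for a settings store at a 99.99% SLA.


Formula: allowed downtime = period * (100 - SLA) / 100
Period (year (365 days)) = 525600 minutes
Unavailability fraction = (100 - 99.99) / 100
Allowed downtime = 525600 * (100 - 99.99) / 100
Allowed downtime = 52.56 minutes

52.56 minutes


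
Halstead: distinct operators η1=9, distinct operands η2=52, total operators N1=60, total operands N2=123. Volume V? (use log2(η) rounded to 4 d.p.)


Formula: V = N * log2(η), where N = N1 + N2 and η = η1 + η2
η = 9 + 52 = 61
N = 60 + 123 = 183
log2(61) ≈ 5.9307
V = 183 * 5.9307 = 1085.32

1085.32


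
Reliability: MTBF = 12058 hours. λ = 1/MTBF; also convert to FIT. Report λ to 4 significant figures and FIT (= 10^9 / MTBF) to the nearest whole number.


Formula: λ = 1 / MTBF; FIT = λ × 1e9 = 1e9 / MTBF
λ = 1 / 12058 ≈ 8.293e-05 failures/hour
FIT = 1e9 / 12058 ≈ 82932 failures per 1e9 hours (nearest whole number)

λ = 8.293e-05 /h, FIT = 82932


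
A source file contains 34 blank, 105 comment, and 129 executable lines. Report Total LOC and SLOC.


Total LOC = blank + comment + code
Total LOC = 34 + 105 + 129 = 268
SLOC (source only) = code = 129

Total LOC: 268, SLOC: 129


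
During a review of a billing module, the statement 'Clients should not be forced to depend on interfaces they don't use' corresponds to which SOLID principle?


This describes the Interface Segregation Principle (ISP)

Interface Segregation Principle (ISP)


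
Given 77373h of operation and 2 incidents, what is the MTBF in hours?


Formula: MTBF = Total operating time / Number of failures
MTBF = 77373 / 2
MTBF = 38686.5 hours

38686.5 hours


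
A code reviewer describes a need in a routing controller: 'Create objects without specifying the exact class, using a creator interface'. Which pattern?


This matches the Factory Method pattern

Factory Method


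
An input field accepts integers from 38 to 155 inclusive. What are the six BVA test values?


Range: [38, 155]
Boundaries: just below min, min, min+1, max-1, max, just above max
Values: [37, 38, 39, 154, 155, 156]

[37, 38, 39, 154, 155, 156]


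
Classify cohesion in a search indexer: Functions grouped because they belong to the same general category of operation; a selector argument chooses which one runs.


Reasoning: Grouped by category of activity, not by data or sequence
Type: Logical cohesion

Logical cohesion


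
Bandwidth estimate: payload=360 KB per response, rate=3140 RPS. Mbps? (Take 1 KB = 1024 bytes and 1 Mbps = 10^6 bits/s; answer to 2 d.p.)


Formula: Mbps = payload_bytes * RPS * 8 / 1e6
Payload per request = 360 KB = 360 * 1024 = 368640 bytes
Total bytes/sec = 368640 * 3140 = 1157529600
Total bits/sec = 1157529600 * 8 = 9260236800
Mbps = 9260236800 / 1e6 = 9260.24

9260.24 Mbps


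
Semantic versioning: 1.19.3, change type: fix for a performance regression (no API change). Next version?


Current: 1.19.3
Change category: 'fix for a performance regression (no API change)' → patch bump
SemVer rule: patch bump → increment PATCH (MAJOR and MINOR unchanged)
New: 1.19.4

1.19.4


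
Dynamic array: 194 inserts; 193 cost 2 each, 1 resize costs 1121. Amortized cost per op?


Formula: Amortized cost = Total cost / Operations
Total cost = (193 * 2) + (1 * 1121)
Total cost = 386 + 1121 = 1507
Amortized = 1507 / 194 = 7.768

7.768


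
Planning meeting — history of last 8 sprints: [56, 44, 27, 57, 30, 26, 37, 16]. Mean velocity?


Formula: Avg velocity = Total points / Number of sprints
Points: [56, 44, 27, 57, 30, 26, 37, 16]
Sum = 56 + 44 + 27 + 57 + 30 + 26 + 37 + 16 = 293
Avg velocity = 293 / 8 = 36.63 points/sprint

36.63 points/sprint


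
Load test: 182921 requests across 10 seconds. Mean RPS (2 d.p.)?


Formula: throughput = requests / seconds
throughput = 182921 / 10
throughput = 18292.1 requests/second

18292.1 requests/second


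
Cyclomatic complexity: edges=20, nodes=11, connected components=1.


Formula: V(G) = E - N + 2P
V(G) = 20 - 11 + 2*1
V(G) = 9 + 2
V(G) = 11

11


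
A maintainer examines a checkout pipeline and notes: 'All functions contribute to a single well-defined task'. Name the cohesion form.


Reasoning: Best: single purpose
Type: Functional cohesion

Functional cohesion


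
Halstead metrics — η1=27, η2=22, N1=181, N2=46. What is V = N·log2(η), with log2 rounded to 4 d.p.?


Formula: V = N * log2(η), where N = N1 + N2 and η = η1 + η2
η = 27 + 22 = 49
N = 181 + 46 = 227
log2(49) ≈ 5.6147
V = 227 * 5.6147 = 1274.54

1274.54


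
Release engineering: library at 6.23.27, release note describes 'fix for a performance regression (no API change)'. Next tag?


Current: 6.23.27
Change category: 'fix for a performance regression (no API change)' → patch bump
SemVer rule: patch bump → increment PATCH (MAJOR and MINOR unchanged)
New: 6.23.28

6.23.28


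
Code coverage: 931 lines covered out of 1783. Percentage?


Coverage = covered / total * 100
Coverage = 931 / 1783 * 100
Coverage = 52.22%

52.22%


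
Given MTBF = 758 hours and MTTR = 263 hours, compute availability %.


Availability = MTBF / (MTBF + MTTR)
Availability = 758 / (758 + 263)
Availability = 758 / 1021
Availability = 74.2409%

74.2409%


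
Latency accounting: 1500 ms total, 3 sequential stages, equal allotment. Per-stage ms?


Formula: per_stage = total_budget / stages
per_stage = 1500 / 3
per_stage = 500.0 ms

500.0 ms


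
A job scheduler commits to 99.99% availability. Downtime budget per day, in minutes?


Formula: allowed downtime = period * (100 - SLA) / 100
Period (day) = 1440 minutes
Unavailability fraction = (100 - 99.99) / 100
Allowed downtime = 1440 * (100 - 99.99) / 100
Allowed downtime = 0.144 minutes

0.144 minutes


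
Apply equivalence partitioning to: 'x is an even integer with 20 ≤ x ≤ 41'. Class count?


Constraint: even integers in [20, 41]
Class 1: x < 20 — out-of-range invalid
Class 2: x in [20,41] but odd — wrong type invalid
Class 3: x in [20,41] and even — valid
Class 4: x > 41 — out-of-range invalid
Total equivalence classes: 4

4 equivalence classes


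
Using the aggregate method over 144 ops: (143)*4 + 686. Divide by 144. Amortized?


Formula: Amortized cost = Total cost / Operations
Total cost = (143 * 4) + (1 * 686)
Total cost = 572 + 686 = 1258
Amortized = 1258 / 144 = 8.7361

8.7361


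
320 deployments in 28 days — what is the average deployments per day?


Formula: deployments per day = releases / days
= 320 / 28
= 11.429 deploys/day
(equivalently, 80.0 deploys/week)

11.429 deploys/day


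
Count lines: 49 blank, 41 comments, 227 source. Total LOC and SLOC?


Total LOC = blank + comment + code
Total LOC = 49 + 41 + 227 = 317
SLOC (source only) = code = 227

Total LOC: 317, SLOC: 227


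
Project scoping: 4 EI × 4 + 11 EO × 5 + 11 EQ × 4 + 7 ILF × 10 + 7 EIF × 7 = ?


UFP = EI*4 + EO*5 + EQ*4 + ILF*10 + EIF*7
UFP = 4*4 + 11*5 + 11*4 + 7*10 + 7*7
UFP = 16 + 55 + 44 + 70 + 49
UFP = 234

234


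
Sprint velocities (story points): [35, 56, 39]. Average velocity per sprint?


Formula: Avg velocity = Total points / Number of sprints
Points: [35, 56, 39]
Sum = 35 + 56 + 39 = 130
Avg velocity = 130 / 3 = 43.33 points/sprint

43.33 points/sprint


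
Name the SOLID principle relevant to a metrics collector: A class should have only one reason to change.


This describes the Single Responsibility Principle (SRP)

Single Responsibility Principle (SRP)


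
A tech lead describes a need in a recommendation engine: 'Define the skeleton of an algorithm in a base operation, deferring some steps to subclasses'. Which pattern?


This matches the Template Method pattern

Template Method


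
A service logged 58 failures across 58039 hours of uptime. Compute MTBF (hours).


Formula: MTBF = Total operating time / Number of failures
MTBF = 58039 / 58
MTBF = 1000.67 hours

1000.67 hours


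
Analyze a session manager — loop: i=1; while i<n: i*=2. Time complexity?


Reasoning: i doubles each step so iterations are log2(n)
Complexity: O(log n)

O(log n)


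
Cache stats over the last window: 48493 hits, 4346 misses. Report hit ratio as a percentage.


Formula: hit rate = hits / (hits + misses) * 100
hit rate = 48493 / (48493 + 4346) * 100
hit rate = 48493 / 52839 * 100
hit rate = 91.78%

91.78%


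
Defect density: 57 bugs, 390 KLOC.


Defect density = defects / KLOC
Defect density = 57 / 390
Defect density = 0.146 defects/KLOC

0.146 defects/KLOC


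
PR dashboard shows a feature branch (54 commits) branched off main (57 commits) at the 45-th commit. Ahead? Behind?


Common ancestor: commit #45
feature commits after divergence: 54 - 45 = 9
main commits after divergence: 57 - 45 = 12
feature is 9 commits ahead of main
main is 12 commits ahead of feature

feature ahead: 9, main ahead: 12


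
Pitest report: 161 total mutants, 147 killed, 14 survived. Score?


Mutation score = killed / total * 100
Mutation score = 147 / 161 * 100
Mutation score = 91.3%

91.3%


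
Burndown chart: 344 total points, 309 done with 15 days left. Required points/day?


Formula: Required rate = Remaining points / Days left
Remaining = 344 - 309 = 35 points
Required rate = 35 / 15 = 2.33 points/day

2.33 points/day


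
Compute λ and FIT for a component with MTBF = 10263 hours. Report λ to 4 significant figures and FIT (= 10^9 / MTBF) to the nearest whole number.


Formula: λ = 1 / MTBF; FIT = λ × 1e9 = 1e9 / MTBF
λ = 1 / 10263 ≈ 9.744e-05 failures/hour
FIT = 1e9 / 10263 ≈ 97437 failures per 1e9 hours (nearest whole number)

λ = 9.744e-05 /h, FIT = 97437


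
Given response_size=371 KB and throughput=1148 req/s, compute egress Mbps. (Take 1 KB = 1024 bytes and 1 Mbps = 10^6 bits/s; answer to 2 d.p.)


Formula: Mbps = payload_bytes * RPS * 8 / 1e6
Payload per request = 371 KB = 371 * 1024 = 379904 bytes
Total bytes/sec = 379904 * 1148 = 436129792
Total bits/sec = 436129792 * 8 = 3489038336
Mbps = 3489038336 / 1e6 = 3489.04

3489.04 Mbps


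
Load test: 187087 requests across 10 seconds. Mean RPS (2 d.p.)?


Formula: throughput = requests / seconds
throughput = 187087 / 10
throughput = 18708.7 requests/second

18708.7 requests/second


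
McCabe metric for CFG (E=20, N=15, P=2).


Formula: V(G) = E - N + 2P
V(G) = 20 - 15 + 2*2
V(G) = 5 + 4
V(G) = 9

9


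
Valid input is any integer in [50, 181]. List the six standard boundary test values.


Range: [50, 181]
Boundaries: just below min, min, min+1, max-1, max, just above max
Values: [49, 50, 51, 180, 181, 182]

[49, 50, 51, 180, 181, 182]


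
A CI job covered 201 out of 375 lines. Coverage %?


Coverage = covered / total * 100
Coverage = 201 / 375 * 100
Coverage = 53.6%

53.6%


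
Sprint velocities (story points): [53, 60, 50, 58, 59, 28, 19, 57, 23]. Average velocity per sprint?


Formula: Avg velocity = Total points / Number of sprints
Points: [53, 60, 50, 58, 59, 28, 19, 57, 23]
Sum = 53 + 60 + 50 + 58 + 59 + 28 + 19 + 57 + 23 = 407
Avg velocity = 407 / 9 = 45.22 points/sprint

45.22 points/sprint


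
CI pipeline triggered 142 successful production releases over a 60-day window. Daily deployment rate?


Formula: deployments per day = releases / days
= 142 / 60
= 2.367 deploys/day
(equivalently, 16.57 deploys/week)

2.367 deploys/day


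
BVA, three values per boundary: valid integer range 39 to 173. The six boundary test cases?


Range: [39, 173]
Boundaries: just below min, min, min+1, max-1, max, just above max
Values: [38, 39, 40, 172, 173, 174]

[38, 39, 40, 172, 173, 174]


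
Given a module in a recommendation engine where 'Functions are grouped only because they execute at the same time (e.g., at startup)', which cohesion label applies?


Reasoning: Related by timing only
Type: Temporal cohesion

Temporal cohesion


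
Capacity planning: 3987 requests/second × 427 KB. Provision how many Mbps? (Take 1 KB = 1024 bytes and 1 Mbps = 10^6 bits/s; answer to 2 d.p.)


Formula: Mbps = payload_bytes * RPS * 8 / 1e6
Payload per request = 427 KB = 427 * 1024 = 437248 bytes
Total bytes/sec = 437248 * 3987 = 1743307776
Total bits/sec = 1743307776 * 8 = 13946462208
Mbps = 13946462208 / 1e6 = 13946.46

13946.46 Mbps


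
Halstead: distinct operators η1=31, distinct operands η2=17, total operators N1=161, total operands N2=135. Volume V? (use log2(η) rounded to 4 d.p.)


Formula: V = N * log2(η), where N = N1 + N2 and η = η1 + η2
η = 31 + 17 = 48
N = 161 + 135 = 296
log2(48) ≈ 5.5850
V = 296 * 5.5850 = 1653.16

1653.16


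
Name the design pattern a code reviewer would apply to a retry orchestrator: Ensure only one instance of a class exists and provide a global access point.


This matches the Singleton pattern

Singleton


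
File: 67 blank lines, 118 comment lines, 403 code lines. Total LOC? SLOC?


Total LOC = blank + comment + code
Total LOC = 67 + 118 + 403 = 588
SLOC (source only) = code = 403

Total LOC: 588, SLOC: 403


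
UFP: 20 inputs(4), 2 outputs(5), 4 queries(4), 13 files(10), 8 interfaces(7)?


UFP = EI*4 + EO*5 + EQ*4 + ILF*10 + EIF*7
UFP = 20*4 + 2*5 + 4*4 + 13*10 + 8*7
UFP = 80 + 10 + 16 + 130 + 56
UFP = 292

292


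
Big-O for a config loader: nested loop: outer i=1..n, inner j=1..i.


Reasoning: triangle: n(n+1)/2 ~ n^2/2
Complexity: O(n^2)

O(n^2)


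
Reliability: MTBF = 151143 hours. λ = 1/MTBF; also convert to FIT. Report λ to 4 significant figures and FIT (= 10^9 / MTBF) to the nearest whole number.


Formula: λ = 1 / MTBF; FIT = λ × 1e9 = 1e9 / MTBF
λ = 1 / 151143 ≈ 6.616e-06 failures/hour
FIT = 1e9 / 151143 ≈ 6616 failures per 1e9 hours (nearest whole number)

λ = 6.616e-06 /h, FIT = 6616


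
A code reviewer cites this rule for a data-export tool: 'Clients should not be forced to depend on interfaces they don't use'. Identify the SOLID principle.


This describes the Interface Segregation Principle (ISP)

Interface Segregation Principle (ISP)


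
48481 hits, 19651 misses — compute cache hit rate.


Formula: hit rate = hits / (hits + misses) * 100
hit rate = 48481 / (48481 + 19651) * 100
hit rate = 48481 / 68132 * 100
hit rate = 71.16%

71.16%


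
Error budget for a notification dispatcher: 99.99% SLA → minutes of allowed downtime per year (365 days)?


Formula: allowed downtime = period * (100 - SLA) / 100
Period (year (365 days)) = 525600 minutes
Unavailability fraction = (100 - 99.99) / 100
Allowed downtime = 525600 * (100 - 99.99) / 100
Allowed downtime = 52.56 minutes

52.56 minutes


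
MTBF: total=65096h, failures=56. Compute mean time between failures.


Formula: MTBF = Total operating time / Number of failures
MTBF = 65096 / 56
MTBF = 1162.43 hours

1162.43 hours


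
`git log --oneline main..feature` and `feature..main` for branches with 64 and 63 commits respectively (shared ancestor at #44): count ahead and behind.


Common ancestor: commit #44
feature commits after divergence: 64 - 44 = 20
main commits after divergence: 63 - 44 = 19
feature is 20 commits ahead of main
main is 19 commits ahead of feature

feature ahead: 20, main ahead: 19


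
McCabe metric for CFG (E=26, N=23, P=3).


Formula: V(G) = E - N + 2P
V(G) = 26 - 23 + 2*3
V(G) = 3 + 6
V(G) = 9

9


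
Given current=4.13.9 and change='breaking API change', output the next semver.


Current: 4.13.9
Change category: 'breaking API change' → major bump
SemVer rule: major bump → increment MAJOR, reset MINOR and PATCH to 0
New: 5.0.0

5.0.0


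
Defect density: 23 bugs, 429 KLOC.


Defect density = defects / KLOC
Defect density = 23 / 429
Defect density = 0.054 defects/KLOC

0.054 defects/KLOC


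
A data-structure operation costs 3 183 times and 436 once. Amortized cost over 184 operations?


Formula: Amortized cost = Total cost / Operations
Total cost = (183 * 3) + (1 * 436)
Total cost = 549 + 436 = 985
Amortized = 985 / 184 = 5.3533

5.3533


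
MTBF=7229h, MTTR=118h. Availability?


Availability = MTBF / (MTBF + MTTR)
Availability = 7229 / (7229 + 118)
Availability = 7229 / 7347
Availability = 98.3939%

98.3939%


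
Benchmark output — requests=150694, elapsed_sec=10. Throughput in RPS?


Formula: throughput = requests / seconds
throughput = 150694 / 10
throughput = 15069.4 requests/second

15069.4 requests/second


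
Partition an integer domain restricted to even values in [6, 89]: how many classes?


Constraint: even integers in [6, 89]
Class 1: x < 6 — out-of-range invalid
Class 2: x in [6,89] but odd — wrong type invalid
Class 3: x in [6,89] and even — valid
Class 4: x > 89 — out-of-range invalid
Total equivalence classes: 4

4 equivalence classes


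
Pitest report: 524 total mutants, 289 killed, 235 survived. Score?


Mutation score = killed / total * 100
Mutation score = 289 / 524 * 100
Mutation score = 55.15%

55.15%


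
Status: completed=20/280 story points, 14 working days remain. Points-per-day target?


Formula: Required rate = Remaining points / Days left
Remaining = 280 - 20 = 260 points
Required rate = 260 / 14 = 18.57 points/day

18.57 points/day


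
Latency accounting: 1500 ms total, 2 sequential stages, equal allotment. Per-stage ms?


Formula: per_stage = total_budget / stages
per_stage = 1500 / 2
per_stage = 750.0 ms

750.0 ms


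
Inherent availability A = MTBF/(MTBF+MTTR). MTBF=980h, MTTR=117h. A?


Availability = MTBF / (MTBF + MTTR)
Availability = 980 / (980 + 117)
Availability = 980 / 1097
Availability = 89.3345%

89.3345%


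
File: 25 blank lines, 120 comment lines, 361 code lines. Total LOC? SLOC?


Total LOC = blank + comment + code
Total LOC = 25 + 120 + 361 = 506
SLOC (source only) = code = 361

Total LOC: 506, SLOC: 361


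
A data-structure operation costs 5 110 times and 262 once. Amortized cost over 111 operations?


Formula: Amortized cost = Total cost / Operations
Total cost = (110 * 5) + (1 * 262)
Total cost = 550 + 262 = 812
Amortized = 812 / 111 = 7.3153

7.3153


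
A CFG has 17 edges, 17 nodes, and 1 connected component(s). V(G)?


Formula: V(G) = E - N + 2P
V(G) = 17 - 17 + 2*1
V(G) = 0 + 2
V(G) = 2

2


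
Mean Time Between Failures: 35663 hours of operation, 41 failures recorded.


Formula: MTBF = Total operating time / Number of failures
MTBF = 35663 / 41
MTBF = 869.83 hours

869.83 hours


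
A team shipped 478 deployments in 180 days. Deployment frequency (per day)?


Formula: deployments per day = releases / days
= 478 / 180
= 2.656 deploys/day
(equivalently, 18.59 deploys/week)

2.656 deploys/day


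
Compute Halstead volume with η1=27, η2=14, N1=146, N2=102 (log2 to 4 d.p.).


Formula: V = N * log2(η), where N = N1 + N2 and η = η1 + η2
η = 27 + 14 = 41
N = 146 + 102 = 248
log2(41) ≈ 5.3576
V = 248 * 5.3576 = 1328.68

1328.68


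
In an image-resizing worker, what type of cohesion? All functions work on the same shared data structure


Reasoning: Functions share data
Type: Communicational cohesion

Communicational cohesion


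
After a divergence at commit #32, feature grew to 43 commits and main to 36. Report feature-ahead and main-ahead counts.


Common ancestor: commit #32
feature commits after divergence: 43 - 32 = 11
main commits after divergence: 36 - 32 = 4
feature is 11 commits ahead of main
main is 4 commits ahead of feature

feature ahead: 11, main ahead: 4


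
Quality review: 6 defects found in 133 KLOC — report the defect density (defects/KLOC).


Defect density = defects / KLOC
Defect density = 6 / 133
Defect density = 0.045 defects/KLOC

0.045 defects/KLOC


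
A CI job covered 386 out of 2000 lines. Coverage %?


Coverage = covered / total * 100
Coverage = 386 / 2000 * 100
Coverage = 19.3%

19.3%


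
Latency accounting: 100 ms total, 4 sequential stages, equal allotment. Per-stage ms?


Formula: per_stage = total_budget / stages
per_stage = 100 / 4
per_stage = 25.0 ms

25.0 ms


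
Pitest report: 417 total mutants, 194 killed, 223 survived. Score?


Mutation score = killed / total * 100
Mutation score = 194 / 417 * 100
Mutation score = 46.52%

46.52%


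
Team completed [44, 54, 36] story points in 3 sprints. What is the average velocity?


Formula: Avg velocity = Total points / Number of sprints
Points: [44, 54, 36]
Sum = 44 + 54 + 36 = 134
Avg velocity = 134 / 3 = 44.67 points/sprint

44.67 points/sprint


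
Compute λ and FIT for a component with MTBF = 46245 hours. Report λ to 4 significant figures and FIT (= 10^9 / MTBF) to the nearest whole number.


Formula: λ = 1 / MTBF; FIT = λ × 1e9 = 1e9 / MTBF
λ = 1 / 46245 ≈ 2.162e-05 failures/hour
FIT = 1e9 / 46245 ≈ 21624 failures per 1e9 hours (nearest whole number)

λ = 2.162e-05 /h, FIT = 21624


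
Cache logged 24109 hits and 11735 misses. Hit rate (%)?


Formula: hit rate = hits / (hits + misses) * 100
hit rate = 24109 / (24109 + 11735) * 100
hit rate = 24109 / 35844 * 100
hit rate = 67.26%

67.26%


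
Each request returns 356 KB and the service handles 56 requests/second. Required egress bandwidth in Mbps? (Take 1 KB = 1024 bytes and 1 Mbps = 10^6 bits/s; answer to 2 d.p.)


Formula: Mbps = payload_bytes * RPS * 8 / 1e6
Payload per request = 356 KB = 356 * 1024 = 364544 bytes
Total bytes/sec = 364544 * 56 = 20414464
Total bits/sec = 20414464 * 8 = 163315712
Mbps = 163315712 / 1e6 = 163.32

163.32 Mbps


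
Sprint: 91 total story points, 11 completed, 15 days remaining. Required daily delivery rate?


Formula: Required rate = Remaining points / Days left
Remaining = 91 - 11 = 80 points
Required rate = 80 / 15 = 5.33 points/day

5.33 points/day


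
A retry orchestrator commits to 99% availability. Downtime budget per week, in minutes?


Formula: allowed downtime = period * (100 - SLA) / 100
Period (week) = 10080 minutes
Unavailability fraction = (100 - 99.0) / 100
Allowed downtime = 10080 * (100 - 99.0) / 100
Allowed downtime = 100.8 minutes

100.8 minutes


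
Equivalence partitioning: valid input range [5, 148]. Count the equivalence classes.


Valid range: [5, 148]
Class 1: x < 5 — invalid
Class 2: 5 ≤ x ≤ 148 — valid
Class 3: x > 148 — invalid
Total equivalence classes: 3

3 equivalence classes


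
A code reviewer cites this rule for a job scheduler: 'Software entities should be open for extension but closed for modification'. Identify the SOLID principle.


This describes the Open/Closed Principle (OCP)

Open/Closed Principle (OCP)


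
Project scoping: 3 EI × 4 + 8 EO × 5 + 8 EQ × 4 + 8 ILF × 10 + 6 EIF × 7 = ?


UFP = EI*4 + EO*5 + EQ*4 + ILF*10 + EIF*7
UFP = 3*4 + 8*5 + 8*4 + 8*10 + 6*7
UFP = 12 + 40 + 32 + 80 + 42
UFP = 206

206


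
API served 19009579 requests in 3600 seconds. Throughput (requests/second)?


Formula: throughput = requests / seconds
throughput = 19009579 / 3600
throughput = 5280.44 requests/second

5280.44 requests/second


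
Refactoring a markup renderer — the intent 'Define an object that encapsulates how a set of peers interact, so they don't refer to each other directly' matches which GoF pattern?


This matches the Mediator pattern

Mediator


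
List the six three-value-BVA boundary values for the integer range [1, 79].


Range: [1, 79]
Boundaries: just below min, min, min+1, max-1, max, just above max
Values: [0, 1, 2, 78, 79, 80]

[0, 1, 2, 78, 79, 80]


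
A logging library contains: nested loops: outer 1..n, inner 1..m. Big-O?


Reasoning: product of independent bounds
Complexity: O(n*m)

O(n*m)


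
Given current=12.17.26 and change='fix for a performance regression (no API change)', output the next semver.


Current: 12.17.26
Change category: 'fix for a performance regression (no API change)' → patch bump
SemVer rule: patch bump → increment PATCH (MAJOR and MINOR unchanged)
New: 12.17.27

12.17.27


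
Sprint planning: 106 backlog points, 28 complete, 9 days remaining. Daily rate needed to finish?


Formula: Required rate = Remaining points / Days left
Remaining = 106 - 28 = 78 points
Required rate = 78 / 9 = 8.67 points/day

8.67 points/day


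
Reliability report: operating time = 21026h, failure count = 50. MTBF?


Formula: MTBF = Total operating time / Number of failures
MTBF = 21026 / 50
MTBF = 420.52 hours

420.52 hours


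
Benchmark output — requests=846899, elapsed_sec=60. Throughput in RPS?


Formula: throughput = requests / seconds
throughput = 846899 / 60
throughput = 14114.98 requests/second

14114.98 requests/second


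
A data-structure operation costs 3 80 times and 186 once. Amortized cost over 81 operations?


Formula: Amortized cost = Total cost / Operations
Total cost = (80 * 3) + (1 * 186)
Total cost = 240 + 186 = 426
Amortized = 426 / 81 = 5.2593

5.2593


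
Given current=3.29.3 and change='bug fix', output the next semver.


Current: 3.29.3
Change category: 'bug fix' → patch bump
SemVer rule: patch bump → increment PATCH (MAJOR and MINOR unchanged)
New: 3.29.4

3.29.4


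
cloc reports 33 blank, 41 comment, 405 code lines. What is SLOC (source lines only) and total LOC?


Total LOC = blank + comment + code
Total LOC = 33 + 41 + 405 = 479
SLOC (source only) = code = 405

Total LOC: 479, SLOC: 405


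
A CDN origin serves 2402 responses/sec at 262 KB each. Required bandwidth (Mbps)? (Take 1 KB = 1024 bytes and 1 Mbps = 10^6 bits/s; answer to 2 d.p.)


Formula: Mbps = payload_bytes * RPS * 8 / 1e6
Payload per request = 262 KB = 262 * 1024 = 268288 bytes
Total bytes/sec = 268288 * 2402 = 644427776
Total bits/sec = 644427776 * 8 = 5155422208
Mbps = 5155422208 / 1e6 = 5155.42

5155.42 Mbps


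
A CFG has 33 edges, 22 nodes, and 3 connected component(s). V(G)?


Formula: V(G) = E - N + 2P
V(G) = 33 - 22 + 2*3
V(G) = 11 + 6
V(G) = 17

17


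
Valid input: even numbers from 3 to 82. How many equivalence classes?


Constraint: even integers in [3, 82]
Class 1: x < 3 — out-of-range invalid
Class 2: x in [3,82] but odd — wrong type invalid
Class 3: x in [3,82] and even — valid
Class 4: x > 82 — out-of-range invalid
Total equivalence classes: 4

4 equivalence classes


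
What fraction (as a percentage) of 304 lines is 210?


Coverage = covered / total * 100
Coverage = 210 / 304 * 100
Coverage = 69.08%

69.08%


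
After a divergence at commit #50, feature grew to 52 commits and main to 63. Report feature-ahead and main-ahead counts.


Common ancestor: commit #50
feature commits after divergence: 52 - 50 = 2
main commits after divergence: 63 - 50 = 13
feature is 2 commits ahead of main
main is 13 commits ahead of feature

feature ahead: 2, main ahead: 13


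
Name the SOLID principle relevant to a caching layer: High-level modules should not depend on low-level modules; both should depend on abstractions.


This describes the Dependency Inversion Principle (DIP)

Dependency Inversion Principle (DIP)


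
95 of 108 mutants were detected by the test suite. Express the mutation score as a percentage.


Mutation score = killed / total * 100
Mutation score = 95 / 108 * 100
Mutation score = 87.96%

87.96%


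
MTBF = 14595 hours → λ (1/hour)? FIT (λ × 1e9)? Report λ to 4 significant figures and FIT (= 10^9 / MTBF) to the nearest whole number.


Formula: λ = 1 / MTBF; FIT = λ × 1e9 = 1e9 / MTBF
λ = 1 / 14595 ≈ 6.852e-05 failures/hour
FIT = 1e9 / 14595 ≈ 68517 failures per 1e9 hours (nearest whole number)

λ = 6.852e-05 /h, FIT = 68517


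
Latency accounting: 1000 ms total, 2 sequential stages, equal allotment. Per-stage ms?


Formula: per_stage = total_budget / stages
per_stage = 1000 / 2
per_stage = 500.0 ms

500.0 ms


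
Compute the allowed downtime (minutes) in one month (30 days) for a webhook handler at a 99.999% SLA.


Formula: allowed downtime = period * (100 - SLA) / 100
Period (month (30 days)) = 43200 minutes
Unavailability fraction = (100 - 99.999) / 100
Allowed downtime = 43200 * (100 - 99.999) / 100
Allowed downtime = 0.432 minutes

0.432 minutes


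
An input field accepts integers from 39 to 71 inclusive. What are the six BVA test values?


Range: [39, 71]
Boundaries: just below min, min, min+1, max-1, max, just above max
Values: [38, 39, 40, 70, 71, 72]

[38, 39, 40, 70, 71, 72]


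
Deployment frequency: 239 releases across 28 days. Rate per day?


Formula: deployments per day = releases / days
= 239 / 28
= 8.536 deploys/day
(equivalently, 59.75 deploys/week)

8.536 deploys/day


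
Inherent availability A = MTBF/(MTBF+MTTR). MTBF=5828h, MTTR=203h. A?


Availability = MTBF / (MTBF + MTTR)
Availability = 5828 / (5828 + 203)
Availability = 5828 / 6031
Availability = 96.6341%

96.6341%


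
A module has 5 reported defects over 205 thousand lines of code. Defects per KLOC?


Defect density = defects / KLOC
Defect density = 5 / 205
Defect density = 0.024 defects/KLOC

0.024 defects/KLOC


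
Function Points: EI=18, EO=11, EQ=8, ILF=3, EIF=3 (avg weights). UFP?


UFP = EI*4 + EO*5 + EQ*4 + ILF*10 + EIF*7
UFP = 18*4 + 11*5 + 8*4 + 3*10 + 3*7
UFP = 72 + 55 + 32 + 30 + 21
UFP = 210

210


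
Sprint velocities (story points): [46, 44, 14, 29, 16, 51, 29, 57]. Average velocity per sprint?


Formula: Avg velocity = Total points / Number of sprints
Points: [46, 44, 14, 29, 16, 51, 29, 57]
Sum = 46 + 44 + 14 + 29 + 16 + 51 + 29 + 57 = 286
Avg velocity = 286 / 8 = 35.75 points/sprint

35.75 points/sprint


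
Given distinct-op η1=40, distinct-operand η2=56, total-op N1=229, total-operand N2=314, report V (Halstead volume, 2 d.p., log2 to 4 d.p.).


Formula: V = N * log2(η), where N = N1 + N2 and η = η1 + η2
η = 40 + 56 = 96
N = 229 + 314 = 543
log2(96) ≈ 6.5850
V = 543 * 6.5850 = 3575.66

3575.66


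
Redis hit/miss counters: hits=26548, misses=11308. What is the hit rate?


Formula: hit rate = hits / (hits + misses) * 100
hit rate = 26548 / (26548 + 11308) * 100
hit rate = 26548 / 37856 * 100
hit rate = 70.13%

70.13%


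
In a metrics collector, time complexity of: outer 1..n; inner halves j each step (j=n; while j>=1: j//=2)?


Reasoning: n times log n
Complexity: O(n log n)

O(n log n)


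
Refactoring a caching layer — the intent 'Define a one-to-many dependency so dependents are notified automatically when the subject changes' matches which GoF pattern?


This matches the Observer pattern

Observer
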